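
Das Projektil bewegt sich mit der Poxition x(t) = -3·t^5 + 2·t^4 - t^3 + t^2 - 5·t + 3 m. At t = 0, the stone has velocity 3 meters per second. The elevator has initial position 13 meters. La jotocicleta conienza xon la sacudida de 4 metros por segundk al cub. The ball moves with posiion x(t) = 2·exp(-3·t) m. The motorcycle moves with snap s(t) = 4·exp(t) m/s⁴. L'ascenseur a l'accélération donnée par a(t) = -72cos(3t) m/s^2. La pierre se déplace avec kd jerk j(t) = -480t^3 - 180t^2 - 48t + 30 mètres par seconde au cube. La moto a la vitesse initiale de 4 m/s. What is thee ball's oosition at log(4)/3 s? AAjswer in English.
From the given position equation x(t) = 2·exp(-3·t), we substitute t = log(4)/3 to get x = 1/2.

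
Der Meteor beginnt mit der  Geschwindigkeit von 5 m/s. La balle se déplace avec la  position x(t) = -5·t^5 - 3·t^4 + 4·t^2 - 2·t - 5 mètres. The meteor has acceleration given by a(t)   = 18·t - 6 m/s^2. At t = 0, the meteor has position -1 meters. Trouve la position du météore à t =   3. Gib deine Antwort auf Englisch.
Starting from acceleration a(t) = 18·t - 6, we take 2 antiderivatives. Integrating acceleration and using the initial condition v(0) = 5, we get v(t) = 9·t^2 - 6·t + 5. The integral of velocity is position. Using x(0) = -1, we get x(t) = 3·t^3 - 3·t^2 + 5·t - 1. Using x(t) = 3·t^3 - 3·t^2 + 5·t - 1 and substituting t = 3, we find x = 68.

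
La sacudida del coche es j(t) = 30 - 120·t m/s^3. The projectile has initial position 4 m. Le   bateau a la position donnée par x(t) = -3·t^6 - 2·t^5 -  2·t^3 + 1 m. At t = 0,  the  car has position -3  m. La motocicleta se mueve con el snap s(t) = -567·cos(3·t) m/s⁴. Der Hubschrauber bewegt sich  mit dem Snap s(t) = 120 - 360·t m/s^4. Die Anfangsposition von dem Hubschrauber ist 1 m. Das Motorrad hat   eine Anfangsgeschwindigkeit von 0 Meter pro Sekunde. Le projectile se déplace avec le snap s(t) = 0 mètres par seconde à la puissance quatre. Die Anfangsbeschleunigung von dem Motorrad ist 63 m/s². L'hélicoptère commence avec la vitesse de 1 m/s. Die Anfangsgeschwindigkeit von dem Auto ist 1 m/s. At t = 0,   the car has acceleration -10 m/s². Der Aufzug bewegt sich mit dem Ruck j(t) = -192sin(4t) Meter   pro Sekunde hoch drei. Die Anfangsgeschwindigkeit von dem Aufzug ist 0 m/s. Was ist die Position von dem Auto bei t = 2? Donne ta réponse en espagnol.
Debemos encontrar la antiderivada de nuestra ecuación de la sacudida j(t) = 30 - 120·t 3 veces. Integrando la sacudida y usando la condición inicial a(0) = -10, obtenemos a(t) = -60·t^2 + 30·t - 10. Tomando ∫a(t)dt y aplicando v(0) = 1, encontramos v(t) = -20·t^3 + 15·t^2 - 10·t + 1. Tomando ∫v(t)dt y aplicando x(0) = -3, encontramos x(t) = -5·t^4 + 5·t^3 - 5·t^2 + t - 3. Tenemos la posición x(t) = -5·t^4 + 5·t^3 - 5·t^2 + t - 3. Sustituyendo t = 2: x(2) = -61.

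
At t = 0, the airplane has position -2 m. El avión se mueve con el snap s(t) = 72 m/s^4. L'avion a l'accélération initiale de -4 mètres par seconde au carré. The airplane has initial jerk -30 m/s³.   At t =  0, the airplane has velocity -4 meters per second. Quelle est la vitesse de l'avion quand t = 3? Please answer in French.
Pour résoudre ceci, nous devons prendre 3 primitives de notre équation du snap s(t) = 72. L'intégrale du snap, avec j(0) = -30, donne le jerk: j(t) = 72·t - 30. En intégrant le jerk et en utilisant la condition initiale a(0) = -4, nous obtenons a(t) = 36·t^2 - 30·t - 4. En prenant ∫a(t)dt et en appliquant v(0) = -4, nous trouvons v(t) = 12·t^3 - 15·t^2 - 4·t - 4. En utilisant v(t) = 12·t^3 - 15·t^2 - 4·t - 4 et en substituant t = 3, nous trouvons v = 173.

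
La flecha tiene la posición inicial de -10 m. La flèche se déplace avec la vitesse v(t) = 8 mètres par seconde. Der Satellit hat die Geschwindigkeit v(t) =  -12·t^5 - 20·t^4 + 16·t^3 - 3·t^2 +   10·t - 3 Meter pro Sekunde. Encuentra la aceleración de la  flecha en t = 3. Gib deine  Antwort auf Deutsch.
Ausgehend von der Geschwindigkeit v(t) = 8, nehmen wir 1 Ableitung. Mit d/dt von v(t) finden wir a(t) = 0. Mit a(t) = 0 und Einsetzen von t = 3, finden wir a = 0.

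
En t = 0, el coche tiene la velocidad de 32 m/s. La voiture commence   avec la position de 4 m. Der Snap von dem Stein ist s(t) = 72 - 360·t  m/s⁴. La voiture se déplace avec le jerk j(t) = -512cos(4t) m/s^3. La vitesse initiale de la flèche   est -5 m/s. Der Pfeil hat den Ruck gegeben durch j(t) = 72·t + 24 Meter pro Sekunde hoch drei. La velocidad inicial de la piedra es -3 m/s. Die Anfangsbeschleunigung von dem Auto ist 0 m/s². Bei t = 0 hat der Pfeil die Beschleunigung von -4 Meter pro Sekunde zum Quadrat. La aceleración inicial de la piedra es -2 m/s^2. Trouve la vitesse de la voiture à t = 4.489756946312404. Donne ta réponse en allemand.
Ausgehend von dem Ruck j(t) = -512·cos(4·t), nehmen wir 2 Integrale. Durch Integration von dem Ruck und Verwendung der Anfangsbedingung a(0) = 0, erhalten wir a(t) = -128·sin(4·t). Die Stammfunktion von der Beschleunigung, mit v(0) = 32, ergibt die Geschwindigkeit: v(t) = 32·cos(4·t). Wir haben die Geschwindigkeit v(t) = 32·cos(4·t). Durch Einsetzen von t = 4.489756946312404: v(4.489756946312404) = 20.1280492487469.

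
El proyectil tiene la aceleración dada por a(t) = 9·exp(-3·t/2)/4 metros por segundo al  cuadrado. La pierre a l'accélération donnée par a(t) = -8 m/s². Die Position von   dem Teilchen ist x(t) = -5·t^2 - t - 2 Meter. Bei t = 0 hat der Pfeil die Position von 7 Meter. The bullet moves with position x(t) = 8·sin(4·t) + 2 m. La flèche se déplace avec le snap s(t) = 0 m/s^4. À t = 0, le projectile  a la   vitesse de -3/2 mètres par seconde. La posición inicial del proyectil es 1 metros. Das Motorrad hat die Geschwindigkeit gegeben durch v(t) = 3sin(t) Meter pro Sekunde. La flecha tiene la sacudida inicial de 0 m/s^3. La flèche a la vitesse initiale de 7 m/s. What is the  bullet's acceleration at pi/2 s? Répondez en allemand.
Wir müssen unsere Gleichung für die Position x(t) = 8·sin(4·t) + 2 2-mal ableiten. Die Ableitung von der Position ergibt die Geschwindigkeit: v(t) = 32·cos(4·t). Die Ableitung von der Geschwindigkeit ergibt die Beschleunigung: a(t) = -128·sin(4·t). Wir haben die Beschleunigung a(t) = -128·sin(4·t). Durch Einsetzen von t = pi/2: a(pi/2) = 0.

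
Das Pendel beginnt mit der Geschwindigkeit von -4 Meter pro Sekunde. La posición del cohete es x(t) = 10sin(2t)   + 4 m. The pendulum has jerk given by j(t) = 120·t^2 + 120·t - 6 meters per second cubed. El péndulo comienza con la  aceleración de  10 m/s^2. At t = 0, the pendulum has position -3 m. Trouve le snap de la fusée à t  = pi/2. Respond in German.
Ausgehend von der Position x(t) = 10·sin(2·t) + 4, nehmen wir 4 Ableitungen. Durch Ableiten von der Position erhalten wir die Geschwindigkeit: v(t) = 20·cos(2·t). Die Ableitung von der Geschwindigkeit ergibt die Beschleunigung: a(t) = -40·sin(2·t). Die Ableitung von der Beschleunigung ergibt den Ruck: j(t) = -80·cos(2·t). Durch Ableiten von dem Ruck erhalten wir den Snap: s(t) = 160·sin(2·t). Wir haben den Snap s(t) = 160·sin(2·t). Durch Einsetzen von t = pi/2: s(pi/2) = 0.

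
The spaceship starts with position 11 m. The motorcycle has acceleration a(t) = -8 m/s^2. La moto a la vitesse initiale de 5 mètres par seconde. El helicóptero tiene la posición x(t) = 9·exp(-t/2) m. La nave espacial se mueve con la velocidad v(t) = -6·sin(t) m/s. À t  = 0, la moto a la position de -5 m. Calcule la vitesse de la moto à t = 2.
Nous devons intégrer notre équation de l'accélération a(t) = -8 1 fois. En prenant ∫a(t)dt et en appliquant v(0) = 5, nous trouvons v(t) = 5 - 8·t. Nous avons la vitesse v(t) = 5 - 8·t. En substituant t = 2: v(2) = -11.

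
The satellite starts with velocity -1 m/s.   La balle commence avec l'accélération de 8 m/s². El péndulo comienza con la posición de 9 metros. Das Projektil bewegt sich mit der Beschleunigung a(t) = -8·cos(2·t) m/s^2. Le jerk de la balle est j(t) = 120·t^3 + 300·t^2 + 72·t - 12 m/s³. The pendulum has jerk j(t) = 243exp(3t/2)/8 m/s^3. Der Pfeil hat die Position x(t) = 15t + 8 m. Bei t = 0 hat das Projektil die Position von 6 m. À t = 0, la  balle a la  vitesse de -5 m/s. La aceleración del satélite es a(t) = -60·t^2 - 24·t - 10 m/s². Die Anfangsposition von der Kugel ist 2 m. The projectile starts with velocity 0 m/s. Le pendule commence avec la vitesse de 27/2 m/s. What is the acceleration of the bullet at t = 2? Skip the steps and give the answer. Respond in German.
Die Antwort ist 1408.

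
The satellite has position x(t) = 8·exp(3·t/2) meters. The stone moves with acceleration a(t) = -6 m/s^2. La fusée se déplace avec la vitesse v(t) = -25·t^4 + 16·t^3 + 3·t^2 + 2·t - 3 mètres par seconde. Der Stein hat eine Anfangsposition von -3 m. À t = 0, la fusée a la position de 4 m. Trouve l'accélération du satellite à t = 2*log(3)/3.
Pour résoudre ceci, nous devons prendre 2 dérivées de notre équation de la position x(t) = 8·exp(3·t/2). La dérivée de la position donne la vitesse: v(t) = 12·exp(3·t/2). En prenant d/dt de v(t), nous trouvons a(t) = 18·exp(3·t/2). De l'équation de l'accélération a(t) = 18·exp(3·t/2), nous substituons t = 2*log(3)/3 pour obtenir a = 54.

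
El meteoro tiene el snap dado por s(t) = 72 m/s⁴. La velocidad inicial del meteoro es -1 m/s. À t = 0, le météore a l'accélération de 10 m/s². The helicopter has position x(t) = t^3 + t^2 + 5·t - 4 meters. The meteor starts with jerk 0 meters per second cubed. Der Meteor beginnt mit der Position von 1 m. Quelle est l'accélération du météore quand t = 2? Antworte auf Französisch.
Nous devons trouver l'intégrale de notre équation du snap s(t) = 72 2 fois. La primitive du snap est le jerk. En utilisant j(0) = 0, nous obtenons j(t) = 72·t. La primitive du jerk est l'accélération. En utilisant a(0) = 10, nous obtenons a(t) = 36·t^2 + 10. De l'équation de l'accélération a(t) = 36·t^2 + 10, nous substituons t = 2 pour obtenir a = 154.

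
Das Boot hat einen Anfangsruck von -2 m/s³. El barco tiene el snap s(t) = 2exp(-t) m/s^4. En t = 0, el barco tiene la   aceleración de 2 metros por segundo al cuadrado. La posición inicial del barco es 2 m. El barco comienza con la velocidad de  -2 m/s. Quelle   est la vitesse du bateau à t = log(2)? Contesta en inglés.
Starting from snap s(t) = 2·exp(-t), we take 3 antiderivatives. Finding the antiderivative of s(t) and using j(0) = -2: j(t) = -2·exp(-t). Integrating jerk and using the initial condition a(0) = 2, we get a(t) = 2·exp(-t). Integrating acceleration and using the initial condition v(0) = -2, we get v(t) = -2·exp(-t). Using v(t) = -2·exp(-t) and substituting t = log(2), we find v = -1.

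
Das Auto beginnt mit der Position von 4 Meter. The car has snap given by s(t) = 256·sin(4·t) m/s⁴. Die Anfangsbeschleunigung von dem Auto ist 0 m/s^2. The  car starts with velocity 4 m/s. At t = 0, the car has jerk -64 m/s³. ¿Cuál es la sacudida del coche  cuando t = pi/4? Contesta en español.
Para resolver esto, necesitamos tomar 1 antiderivada de nuestra ecuación del snap s(t) = 256·sin(4·t). Integrando el snap y usando la condición inicial j(0) = -64, obtenemos j(t) = -64·cos(4·t). De la ecuación de la sacudida j(t) = -64·cos(4·t), sustituimos t = pi/4 para obtener j = 64.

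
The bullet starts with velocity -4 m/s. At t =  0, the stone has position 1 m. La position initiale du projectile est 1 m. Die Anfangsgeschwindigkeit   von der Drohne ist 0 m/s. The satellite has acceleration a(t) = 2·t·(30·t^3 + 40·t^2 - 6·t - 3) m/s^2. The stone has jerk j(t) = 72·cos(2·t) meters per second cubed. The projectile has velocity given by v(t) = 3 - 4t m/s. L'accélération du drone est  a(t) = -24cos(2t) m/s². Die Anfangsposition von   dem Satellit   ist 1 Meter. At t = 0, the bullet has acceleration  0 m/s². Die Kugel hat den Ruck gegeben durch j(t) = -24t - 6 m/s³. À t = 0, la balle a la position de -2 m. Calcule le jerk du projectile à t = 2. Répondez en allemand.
Ausgehend von der Geschwindigkeit v(t) = 3 - 4·t, nehmen wir 2 Ableitungen. Mit d/dt von v(t) finden wir a(t) = -4. Mit d/dt von a(t) finden wir j(t) = 0. Aus der Gleichung für den Ruck j(t) = 0, setzen wir t = 2 ein und erhalten j = 0.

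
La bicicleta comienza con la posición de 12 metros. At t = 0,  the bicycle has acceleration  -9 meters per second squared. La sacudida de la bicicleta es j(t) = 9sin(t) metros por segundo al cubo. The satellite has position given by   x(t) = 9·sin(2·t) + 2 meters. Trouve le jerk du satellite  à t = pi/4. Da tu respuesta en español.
Para resolver esto, necesitamos tomar 3 derivadas de nuestra ecuación de la posición x(t) = 9·sin(2·t) + 2. La derivada de la posición da la velocidad: v(t) = 18·cos(2·t). Tomando d/dt de v(t), encontramos a(t) = -36·sin(2·t). La derivada de la aceleración da la sacudida: j(t) = -72·cos(2·t). De la ecuación de la sacudida j(t) = -72·cos(2·t), sustituimos t = pi/4 para obtener j = 0.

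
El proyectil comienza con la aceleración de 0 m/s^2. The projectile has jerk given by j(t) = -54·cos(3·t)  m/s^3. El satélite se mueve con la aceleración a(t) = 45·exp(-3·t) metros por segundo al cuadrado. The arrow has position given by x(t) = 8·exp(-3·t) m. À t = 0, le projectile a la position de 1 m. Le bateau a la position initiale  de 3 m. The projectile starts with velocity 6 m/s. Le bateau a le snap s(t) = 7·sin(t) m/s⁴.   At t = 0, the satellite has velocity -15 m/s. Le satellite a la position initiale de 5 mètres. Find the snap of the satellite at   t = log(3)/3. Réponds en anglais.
To solve this, we need to take 2 derivatives of our acceleration equation a(t) = 45·exp(-3·t). The derivative of acceleration gives jerk: j(t) = -135·exp(-3·t). Taking d/dt of j(t), we find s(t) = 405·exp(-3·t). Using s(t) = 405·exp(-3·t) and substituting t = log(3)/3, we find s = 135.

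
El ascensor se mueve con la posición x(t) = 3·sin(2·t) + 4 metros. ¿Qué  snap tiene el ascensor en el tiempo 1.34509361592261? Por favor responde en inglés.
We must differentiate our position equation x(t) = 3·sin(2·t) + 4 4 times. Taking d/dt of x(t), we find v(t) = 6·cos(2·t). The derivative of velocity gives acceleration: a(t) = -12·sin(2·t). The derivative of acceleration gives jerk: j(t) = -24·cos(2·t). Differentiating jerk, we get snap: s(t) = 48·sin(2·t). We have snap s(t) = 48·sin(2·t). Substituting t = 1.34509361592261: s(1.34509361592261) = 20.9390693787831.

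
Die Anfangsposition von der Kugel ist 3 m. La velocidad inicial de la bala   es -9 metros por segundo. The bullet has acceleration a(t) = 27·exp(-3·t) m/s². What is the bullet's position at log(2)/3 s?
Starting from acceleration a(t) = 27·exp(-3·t), we take 2 antiderivatives. Taking ∫a(t)dt and applying v(0) = -9, we find v(t) = -9·exp(-3·t). Integrating velocity and using the initial condition x(0) = 3, we get x(t) = 3·exp(-3·t). Using x(t) = 3·exp(-3·t) and substituting t = log(2)/3, we find x = 3/2.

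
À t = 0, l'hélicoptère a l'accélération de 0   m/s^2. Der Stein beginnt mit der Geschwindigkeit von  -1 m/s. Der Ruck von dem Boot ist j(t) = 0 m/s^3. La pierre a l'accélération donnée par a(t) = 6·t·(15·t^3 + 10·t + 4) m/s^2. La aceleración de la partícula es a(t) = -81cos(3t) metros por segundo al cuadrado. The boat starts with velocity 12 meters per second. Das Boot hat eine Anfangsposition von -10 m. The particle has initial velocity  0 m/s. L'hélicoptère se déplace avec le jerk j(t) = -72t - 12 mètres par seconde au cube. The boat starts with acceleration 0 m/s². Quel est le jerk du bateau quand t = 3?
De l'équation du jerk j(t) = 0, nous substituons t = 3 pour obtenir j = 0.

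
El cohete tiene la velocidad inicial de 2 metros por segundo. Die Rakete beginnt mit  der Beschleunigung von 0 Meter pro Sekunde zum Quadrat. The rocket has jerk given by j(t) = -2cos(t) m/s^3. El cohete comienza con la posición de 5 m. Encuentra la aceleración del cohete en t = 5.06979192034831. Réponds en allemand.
Um dies zu lösen, müssen wir 1 Stammfunktion unserer Gleichung für den Ruck j(t) = -2·cos(t) finden. Die Stammfunktion von dem Ruck ist die Beschleunigung. Mit a(0) = 0 erhalten wir a(t) = -2·sin(t). Mit a(t) = -2·sin(t) und Einsetzen von t = 5.06979192034831, finden wir a = 1.87361708760592.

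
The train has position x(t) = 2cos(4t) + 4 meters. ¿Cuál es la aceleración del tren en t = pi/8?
Para resolver esto, necesitamos tomar 2 derivadas de nuestra ecuación de la posición x(t) = 2·cos(4·t) + 4. Tomando d/dt de x(t), encontramos v(t) = -8·sin(4·t). Derivando la velocidad, obtenemos la aceleración: a(t) = -32·cos(4·t). Usando a(t) = -32·cos(4·t) y sustituyendo t = pi/8, encontramos a = 0.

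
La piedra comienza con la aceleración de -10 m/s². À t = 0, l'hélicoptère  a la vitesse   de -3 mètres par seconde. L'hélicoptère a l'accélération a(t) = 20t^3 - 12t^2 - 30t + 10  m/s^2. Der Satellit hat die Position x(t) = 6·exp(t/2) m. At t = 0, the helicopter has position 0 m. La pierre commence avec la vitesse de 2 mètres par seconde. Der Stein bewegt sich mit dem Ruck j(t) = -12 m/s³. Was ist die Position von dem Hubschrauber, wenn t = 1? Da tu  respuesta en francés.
Nous devons trouver la primitive de notre équation de l'accélération a(t) = 20·t^3 - 12·t^2 - 30·t + 10 2 fois. En prenant ∫a(t)dt et en appliquant v(0) = -3, nous trouvons v(t) = 5·t^4 - 4·t^3 - 15·t^2 + 10·t - 3. En prenant ∫v(t)dt et en appliquant x(0) = 0, nous trouvons x(t) = t^5 - t^4 - 5·t^3 + 5·t^2 - 3·t. En utilisant x(t) = t^5 - t^4 - 5·t^3 + 5·t^2 - 3·t et en substituant t = 1, nous trouvons x = -3.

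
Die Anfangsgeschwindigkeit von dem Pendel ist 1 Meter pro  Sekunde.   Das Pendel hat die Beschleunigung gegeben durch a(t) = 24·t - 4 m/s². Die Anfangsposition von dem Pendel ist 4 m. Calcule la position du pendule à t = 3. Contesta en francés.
Nous devons intégrer notre équation de l'accélération a(t) = 24·t - 4 2 fois. La primitive de l'accélération est la vitesse. En utilisant v(0) = 1, nous obtenons v(t) = 12·t^2 - 4·t + 1. La primitive de la vitesse est la position. En utilisant x(0) = 4, nous obtenons x(t) = 4·t^3 - 2·t^2 + t + 4. Nous avons la position x(t) = 4·t^3 - 2·t^2 + t + 4. En substituant t = 3: x(3) = 97.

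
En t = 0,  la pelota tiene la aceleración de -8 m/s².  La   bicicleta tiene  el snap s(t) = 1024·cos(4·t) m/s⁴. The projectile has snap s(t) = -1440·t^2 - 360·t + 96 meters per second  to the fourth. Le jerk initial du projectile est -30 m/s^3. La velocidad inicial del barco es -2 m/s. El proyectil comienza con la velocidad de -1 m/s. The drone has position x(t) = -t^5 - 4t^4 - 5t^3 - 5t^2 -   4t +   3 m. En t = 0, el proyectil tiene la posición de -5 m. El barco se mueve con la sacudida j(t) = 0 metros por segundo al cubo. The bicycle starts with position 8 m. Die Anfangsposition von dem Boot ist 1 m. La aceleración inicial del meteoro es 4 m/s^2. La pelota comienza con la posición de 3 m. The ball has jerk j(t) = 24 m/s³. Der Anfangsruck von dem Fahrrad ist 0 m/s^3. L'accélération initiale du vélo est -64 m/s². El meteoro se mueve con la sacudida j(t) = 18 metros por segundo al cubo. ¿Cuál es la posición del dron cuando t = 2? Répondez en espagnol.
Tenemos la posición x(t) = -t^5 - 4·t^4 - 5·t^3 - 5·t^2 - 4·t + 3. Sustituyendo t = 2: x(2) = -161.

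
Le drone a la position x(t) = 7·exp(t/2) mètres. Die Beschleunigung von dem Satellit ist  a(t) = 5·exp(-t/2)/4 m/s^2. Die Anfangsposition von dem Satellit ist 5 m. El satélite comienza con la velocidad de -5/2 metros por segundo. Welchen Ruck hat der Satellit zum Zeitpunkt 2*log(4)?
Um dies zu lösen, müssen wir 1 Ableitung unserer Gleichung für die Beschleunigung a(t) = 5·exp(-t/2)/4 nehmen. Durch Ableiten von der Beschleunigung erhalten wir den Ruck: j(t) = -5·exp(-t/2)/8. Aus der Gleichung für den Ruck j(t) = -5·exp(-t/2)/8, setzen wir t = 2*log(4) ein und erhalten j = -5/32.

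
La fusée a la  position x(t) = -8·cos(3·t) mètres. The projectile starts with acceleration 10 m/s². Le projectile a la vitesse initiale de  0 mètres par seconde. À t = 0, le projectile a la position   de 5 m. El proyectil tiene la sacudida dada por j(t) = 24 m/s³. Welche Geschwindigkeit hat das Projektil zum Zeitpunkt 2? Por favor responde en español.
Para resolver esto, necesitamos tomar 2 antiderivadas de nuestra ecuación de la sacudida j(t) = 24. La antiderivada de la sacudida es la aceleración. Usando a(0) = 10, obtenemos a(t) = 24·t + 10. Integrando la aceleración y usando la condición inicial v(0) = 0, obtenemos v(t) = 2·t·(6·t + 5). De la ecuación de la velocidad v(t) = 2·t·(6·t + 5), sustituimos t = 2 para obtener v = 68.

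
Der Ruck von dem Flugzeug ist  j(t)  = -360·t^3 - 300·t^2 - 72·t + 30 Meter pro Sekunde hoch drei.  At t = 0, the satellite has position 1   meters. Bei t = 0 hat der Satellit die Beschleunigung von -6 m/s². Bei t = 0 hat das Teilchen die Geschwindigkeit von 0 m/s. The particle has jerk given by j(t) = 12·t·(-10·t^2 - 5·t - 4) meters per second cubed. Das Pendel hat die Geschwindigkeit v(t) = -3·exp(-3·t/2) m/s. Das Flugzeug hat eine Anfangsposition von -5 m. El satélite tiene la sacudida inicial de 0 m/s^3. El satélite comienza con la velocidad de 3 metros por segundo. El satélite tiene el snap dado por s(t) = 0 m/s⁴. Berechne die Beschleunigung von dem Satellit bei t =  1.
Wir müssen die Stammfunktion unserer Gleichung für den Snap s(t) = 0 2-mal finden. Die Stammfunktion von dem Snap, mit j(0) = 0, ergibt den Ruck: j(t) = 0. Das Integral von dem Ruck, mit a(0) = -6, ergibt die Beschleunigung: a(t) = -6. Wir haben die Beschleunigung a(t) = -6. Durch Einsetzen von t = 1: a(1) = -6.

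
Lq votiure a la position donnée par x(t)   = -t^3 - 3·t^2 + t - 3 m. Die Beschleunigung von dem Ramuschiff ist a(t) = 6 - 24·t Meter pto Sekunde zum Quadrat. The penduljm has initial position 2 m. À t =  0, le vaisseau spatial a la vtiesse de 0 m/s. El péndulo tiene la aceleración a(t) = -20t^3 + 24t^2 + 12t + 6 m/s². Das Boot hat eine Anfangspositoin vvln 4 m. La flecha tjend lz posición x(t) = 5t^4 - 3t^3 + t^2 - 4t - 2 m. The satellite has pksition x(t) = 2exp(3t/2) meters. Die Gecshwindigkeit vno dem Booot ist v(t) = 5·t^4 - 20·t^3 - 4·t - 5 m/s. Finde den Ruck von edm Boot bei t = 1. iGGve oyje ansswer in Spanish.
Para resolver esto, necesitamos tomar 2 derivadas de nuestra ecuación de la velocidad v(t) = 5·t^4 - 20·t^3 - 4·t - 5. Derivando la velocidad, obtenemos la aceleración: a(t) = 20·t^3 - 60·t^2 - 4. La derivada de la aceleración da la sacudida: j(t) = 60·t^2 - 120·t. De la ecuación de la sacudida j(t) = 60·t^2 - 120·t, sustituimos t = 1 para obtener j = -60.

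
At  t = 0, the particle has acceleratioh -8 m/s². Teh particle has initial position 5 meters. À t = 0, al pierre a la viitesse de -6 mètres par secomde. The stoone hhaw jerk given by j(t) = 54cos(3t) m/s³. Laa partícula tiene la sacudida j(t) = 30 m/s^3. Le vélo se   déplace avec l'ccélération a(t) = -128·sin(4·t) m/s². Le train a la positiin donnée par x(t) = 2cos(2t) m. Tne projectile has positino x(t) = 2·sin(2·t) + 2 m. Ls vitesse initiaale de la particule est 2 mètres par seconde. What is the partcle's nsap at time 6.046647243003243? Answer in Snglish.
We must differentiate our jerk equation j(t) = 30 1 time. The derivative of jerk gives snap: s(t) = 0. From the given snap equation s(t) = 0, we substitute t = 6.046647243003243 to get s = 0.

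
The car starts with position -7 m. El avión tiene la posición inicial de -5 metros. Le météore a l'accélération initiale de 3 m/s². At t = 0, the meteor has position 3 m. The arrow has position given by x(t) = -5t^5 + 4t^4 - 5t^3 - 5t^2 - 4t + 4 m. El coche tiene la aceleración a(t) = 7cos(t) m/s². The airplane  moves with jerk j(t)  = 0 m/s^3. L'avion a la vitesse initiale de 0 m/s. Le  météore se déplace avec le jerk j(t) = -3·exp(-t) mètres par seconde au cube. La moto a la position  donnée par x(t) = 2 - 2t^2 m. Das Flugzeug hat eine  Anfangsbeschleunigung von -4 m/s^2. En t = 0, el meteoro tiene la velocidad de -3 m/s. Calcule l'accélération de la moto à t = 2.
En partant de la position x(t) = 2 - 2·t^2, nous prenons 2 dérivées. La dérivée de la position donne la vitesse: v(t) = -4·t. La dérivée de la vitesse donne l'accélération: a(t) = -4. De l'équation de l'accélération a(t) = -4, nous substituons t = 2 pour obtenir a = -4.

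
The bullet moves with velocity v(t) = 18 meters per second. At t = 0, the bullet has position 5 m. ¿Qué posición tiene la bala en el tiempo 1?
Para resolver esto, necesitamos tomar 1 antiderivada de nuestra ecuación de la velocidad v(t) = 18. Integrando la velocidad y usando la condición inicial x(0) = 5, obtenemos x(t) = 18·t + 5. Tenemos la posición x(t) = 18·t + 5. Sustituyendo t = 1: x(1) = 23.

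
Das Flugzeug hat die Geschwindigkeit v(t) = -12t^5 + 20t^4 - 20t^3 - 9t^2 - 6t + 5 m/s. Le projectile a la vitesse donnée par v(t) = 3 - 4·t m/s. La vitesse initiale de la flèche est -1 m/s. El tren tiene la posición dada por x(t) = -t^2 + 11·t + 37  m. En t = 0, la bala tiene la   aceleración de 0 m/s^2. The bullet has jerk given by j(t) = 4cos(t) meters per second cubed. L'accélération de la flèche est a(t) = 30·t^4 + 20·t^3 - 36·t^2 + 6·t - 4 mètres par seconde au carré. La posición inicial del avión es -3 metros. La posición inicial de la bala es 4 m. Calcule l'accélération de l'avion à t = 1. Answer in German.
Um dies zu lösen, müssen wir 1 Ableitung unserer Gleichung für die Geschwindigkeit v(t) = -12·t^5 + 20·t^4 - 20·t^3 - 9·t^2 - 6·t + 5 nehmen. Durch Ableiten von der Geschwindigkeit erhalten wir die Beschleunigung: a(t) = -60·t^4 + 80·t^3 - 60·t^2 - 18·t - 6. Wir haben die Beschleunigung a(t) = -60·t^4 + 80·t^3 - 60·t^2 - 18·t - 6. Durch Einsetzen von t = 1: a(1) = -64.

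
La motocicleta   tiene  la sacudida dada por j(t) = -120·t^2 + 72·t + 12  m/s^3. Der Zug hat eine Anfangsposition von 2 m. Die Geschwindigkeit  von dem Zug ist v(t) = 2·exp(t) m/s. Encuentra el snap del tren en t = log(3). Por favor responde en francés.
Nous devons dériver notre équation de la vitesse v(t) = 2·exp(t) 3 fois. En dérivant la vitesse, nous obtenons l'accélération: a(t) = 2·exp(t). La dérivée de l'accélération donne le jerk: j(t) = 2·exp(t). La dérivée du jerk donne le snap: s(t) = 2·exp(t). De l'équation du snap s(t) = 2·exp(t), nous substituons t = log(3) pour obtenir s = 6.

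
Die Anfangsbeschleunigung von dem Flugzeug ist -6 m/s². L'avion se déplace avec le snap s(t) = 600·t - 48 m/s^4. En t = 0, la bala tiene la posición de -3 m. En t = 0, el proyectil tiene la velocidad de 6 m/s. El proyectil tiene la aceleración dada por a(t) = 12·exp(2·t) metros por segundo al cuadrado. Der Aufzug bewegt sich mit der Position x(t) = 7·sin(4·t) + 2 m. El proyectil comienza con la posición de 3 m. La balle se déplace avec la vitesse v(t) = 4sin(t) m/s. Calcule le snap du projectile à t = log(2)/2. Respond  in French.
En partant de l'accélération a(t) = 12·exp(2·t), nous prenons 2 dérivées. En dérivant l'accélération, nous obtenons le jerk: j(t) = 24·exp(2·t). La dérivée du jerk donne le snap: s(t) = 48·exp(2·t). De l'équation du snap s(t) = 48·exp(2·t), nous substituons t = log(2)/2 pour obtenir s = 96.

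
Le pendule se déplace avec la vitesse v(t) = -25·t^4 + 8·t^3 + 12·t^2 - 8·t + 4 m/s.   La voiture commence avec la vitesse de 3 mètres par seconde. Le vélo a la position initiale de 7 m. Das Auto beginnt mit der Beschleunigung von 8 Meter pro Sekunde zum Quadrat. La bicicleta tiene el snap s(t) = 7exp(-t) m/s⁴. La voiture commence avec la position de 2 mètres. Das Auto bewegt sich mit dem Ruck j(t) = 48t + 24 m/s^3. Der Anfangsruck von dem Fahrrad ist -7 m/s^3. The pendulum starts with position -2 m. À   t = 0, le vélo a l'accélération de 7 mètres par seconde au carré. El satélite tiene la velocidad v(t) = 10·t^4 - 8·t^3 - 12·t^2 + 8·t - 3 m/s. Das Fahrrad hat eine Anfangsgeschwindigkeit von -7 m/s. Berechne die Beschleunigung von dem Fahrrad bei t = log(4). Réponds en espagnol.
Para resolver esto, necesitamos tomar 2 antiderivadas de nuestra ecuación del snap s(t) = 7·exp(-t). La integral del snap es la sacudida. Usando j(0) = -7, obtenemos j(t) = -7·exp(-t). Integrando la sacudida y usando la condición inicial a(0) = 7, obtenemos a(t) = 7·exp(-t). Usando a(t) = 7·exp(-t) y sustituyendo t = log(4), encontramos a = 7/4.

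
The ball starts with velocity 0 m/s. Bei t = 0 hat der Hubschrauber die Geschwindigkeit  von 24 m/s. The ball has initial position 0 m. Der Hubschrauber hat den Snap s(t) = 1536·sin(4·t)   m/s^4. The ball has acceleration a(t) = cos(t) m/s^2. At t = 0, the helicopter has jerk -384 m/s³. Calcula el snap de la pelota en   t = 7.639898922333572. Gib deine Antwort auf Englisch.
Starting from acceleration a(t) = cos(t), we take 2 derivatives. The derivative of acceleration gives jerk: j(t) = -sin(t). Differentiating jerk, we get snap: s(t) = -cos(t). From the given snap equation s(t) = -cos(t), we substitute t = 7.639898922333572 to get s = -0.212451169595777.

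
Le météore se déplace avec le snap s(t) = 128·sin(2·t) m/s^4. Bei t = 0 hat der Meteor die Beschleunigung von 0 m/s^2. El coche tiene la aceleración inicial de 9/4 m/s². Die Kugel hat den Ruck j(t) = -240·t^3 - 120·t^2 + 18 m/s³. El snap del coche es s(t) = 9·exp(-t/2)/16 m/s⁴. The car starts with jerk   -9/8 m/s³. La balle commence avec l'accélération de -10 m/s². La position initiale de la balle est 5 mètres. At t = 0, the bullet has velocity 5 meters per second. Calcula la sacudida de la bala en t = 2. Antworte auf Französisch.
Nous avons le jerk j(t) = -240·t^3 - 120·t^2 + 18. En substituant t = 2: j(2) = -2382.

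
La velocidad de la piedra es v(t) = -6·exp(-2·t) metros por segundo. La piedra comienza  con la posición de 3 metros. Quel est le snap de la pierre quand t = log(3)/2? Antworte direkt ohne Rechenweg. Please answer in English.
The snap at t = log(3)/2 is s = 16.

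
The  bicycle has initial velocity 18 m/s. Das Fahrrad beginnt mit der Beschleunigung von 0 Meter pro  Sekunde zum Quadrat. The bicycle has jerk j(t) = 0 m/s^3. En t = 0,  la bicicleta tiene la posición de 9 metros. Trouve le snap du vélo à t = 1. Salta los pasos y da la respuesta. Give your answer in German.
Bei t = 1, s = 0.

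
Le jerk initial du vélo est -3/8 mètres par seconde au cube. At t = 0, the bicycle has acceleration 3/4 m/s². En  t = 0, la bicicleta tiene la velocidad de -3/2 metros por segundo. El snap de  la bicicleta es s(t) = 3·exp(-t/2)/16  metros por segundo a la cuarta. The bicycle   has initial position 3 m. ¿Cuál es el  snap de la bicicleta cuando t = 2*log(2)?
Tenemos el snap s(t) = 3·exp(-t/2)/16. Sustituyendo t = 2*log(2): s(2*log(2)) = 3/32.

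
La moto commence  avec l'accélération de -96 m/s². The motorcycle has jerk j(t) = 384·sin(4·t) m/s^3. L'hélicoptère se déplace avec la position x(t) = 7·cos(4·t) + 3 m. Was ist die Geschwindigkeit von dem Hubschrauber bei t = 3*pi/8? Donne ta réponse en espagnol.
Debemos derivar nuestra ecuación de la posición x(t) = 7·cos(4·t) + 3 1 vez. La derivada de la posición da la velocidad: v(t) = -28·sin(4·t). Usando v(t) = -28·sin(4·t) y sustituyendo t = 3*pi/8, encontramos v = 28.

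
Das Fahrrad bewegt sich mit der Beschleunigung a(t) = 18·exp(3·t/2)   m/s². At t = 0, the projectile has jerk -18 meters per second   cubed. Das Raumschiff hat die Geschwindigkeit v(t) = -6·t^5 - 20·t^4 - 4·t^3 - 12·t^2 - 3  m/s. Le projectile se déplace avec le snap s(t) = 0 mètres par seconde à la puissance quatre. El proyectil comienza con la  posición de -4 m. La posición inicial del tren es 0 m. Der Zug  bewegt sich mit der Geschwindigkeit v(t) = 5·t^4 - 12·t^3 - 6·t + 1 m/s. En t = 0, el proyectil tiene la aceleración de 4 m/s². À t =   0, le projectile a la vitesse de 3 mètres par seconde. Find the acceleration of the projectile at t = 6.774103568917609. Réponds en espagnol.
Necesitamos integrar nuestra ecuación del snap s(t) = 0 2 veces. La antiderivada del snap es la sacudida. Usando j(0) = -18, obtenemos j(t) = -18. La integral de la sacudida es la aceleración. Usando a(0) = 4, obtenemos a(t) = 4 - 18·t. Usando a(t) = 4 - 18·t y sustituyendo t = 6.774103568917609, encontramos a = -117.933864240517.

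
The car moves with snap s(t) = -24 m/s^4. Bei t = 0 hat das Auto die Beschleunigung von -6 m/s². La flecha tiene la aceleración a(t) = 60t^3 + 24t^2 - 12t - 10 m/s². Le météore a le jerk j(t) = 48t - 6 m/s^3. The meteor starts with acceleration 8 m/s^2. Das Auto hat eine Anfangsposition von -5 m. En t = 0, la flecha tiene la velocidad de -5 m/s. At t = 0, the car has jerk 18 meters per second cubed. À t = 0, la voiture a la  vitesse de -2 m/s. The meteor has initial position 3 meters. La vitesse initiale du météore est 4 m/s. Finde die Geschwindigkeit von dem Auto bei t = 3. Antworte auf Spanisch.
Partiendo del snap s(t) = -24, tomamos 3 integrales. La integral del snap es la sacudida. Usando j(0) = 18, obtenemos j(t) = 18 - 24·t. Tomando ∫j(t)dt y aplicando a(0) = -6, encontramos a(t) = -12·t^2 + 18·t - 6. La integral de la aceleración, con v(0) = -2, da la velocidad: v(t) = -4·t^3 + 9·t^2 - 6·t - 2. De la ecuación de la velocidad v(t) = -4·t^3 + 9·t^2 - 6·t - 2, sustituimos t = 3 para obtener v = -47.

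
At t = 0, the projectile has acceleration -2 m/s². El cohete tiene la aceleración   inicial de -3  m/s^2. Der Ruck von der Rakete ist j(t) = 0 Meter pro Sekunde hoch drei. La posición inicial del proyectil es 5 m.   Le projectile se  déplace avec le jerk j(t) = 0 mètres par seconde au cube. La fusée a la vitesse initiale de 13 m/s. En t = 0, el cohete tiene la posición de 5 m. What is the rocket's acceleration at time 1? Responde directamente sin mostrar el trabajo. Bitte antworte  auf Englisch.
The answer is -3.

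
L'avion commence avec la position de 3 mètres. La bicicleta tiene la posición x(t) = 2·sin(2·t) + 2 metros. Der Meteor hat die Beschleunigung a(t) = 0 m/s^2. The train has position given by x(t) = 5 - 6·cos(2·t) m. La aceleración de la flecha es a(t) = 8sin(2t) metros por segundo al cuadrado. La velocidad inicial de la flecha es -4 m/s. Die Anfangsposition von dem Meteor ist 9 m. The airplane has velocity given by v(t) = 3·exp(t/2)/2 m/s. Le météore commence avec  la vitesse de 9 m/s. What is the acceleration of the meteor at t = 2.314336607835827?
We have acceleration a(t) = 0. Substituting t = 2.314336607835827: a(2.314336607835827) = 0.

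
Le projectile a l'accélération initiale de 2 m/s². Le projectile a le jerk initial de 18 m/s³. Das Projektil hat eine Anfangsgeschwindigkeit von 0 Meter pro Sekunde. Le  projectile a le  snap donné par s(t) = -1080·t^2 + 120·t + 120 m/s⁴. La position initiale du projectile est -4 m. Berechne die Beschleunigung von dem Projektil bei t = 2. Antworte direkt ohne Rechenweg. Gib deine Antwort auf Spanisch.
En t = 2, a = -1002.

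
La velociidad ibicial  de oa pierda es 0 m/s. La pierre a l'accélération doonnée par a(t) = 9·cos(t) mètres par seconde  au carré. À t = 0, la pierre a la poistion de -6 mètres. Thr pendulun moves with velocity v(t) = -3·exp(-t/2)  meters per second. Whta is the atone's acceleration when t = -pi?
Using a(t) = 9·cos(t) and substituting t = -pi, we find a = -9.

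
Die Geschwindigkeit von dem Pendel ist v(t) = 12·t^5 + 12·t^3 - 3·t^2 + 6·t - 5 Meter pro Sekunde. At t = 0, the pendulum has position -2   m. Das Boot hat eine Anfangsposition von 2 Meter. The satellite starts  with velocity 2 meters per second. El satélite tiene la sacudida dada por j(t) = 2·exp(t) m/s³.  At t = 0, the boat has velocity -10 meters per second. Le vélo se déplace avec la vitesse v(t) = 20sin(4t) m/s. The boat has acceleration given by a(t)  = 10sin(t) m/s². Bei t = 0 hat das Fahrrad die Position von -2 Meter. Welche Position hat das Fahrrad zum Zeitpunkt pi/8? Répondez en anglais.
To find the answer, we compute 1 integral of v(t) = 20·sin(4·t). Integrating velocity and using the initial condition x(0) = -2, we get x(t) = 3 - 5·cos(4·t). From the given position equation x(t) = 3 - 5·cos(4·t), we substitute t = pi/8 to get x = 3.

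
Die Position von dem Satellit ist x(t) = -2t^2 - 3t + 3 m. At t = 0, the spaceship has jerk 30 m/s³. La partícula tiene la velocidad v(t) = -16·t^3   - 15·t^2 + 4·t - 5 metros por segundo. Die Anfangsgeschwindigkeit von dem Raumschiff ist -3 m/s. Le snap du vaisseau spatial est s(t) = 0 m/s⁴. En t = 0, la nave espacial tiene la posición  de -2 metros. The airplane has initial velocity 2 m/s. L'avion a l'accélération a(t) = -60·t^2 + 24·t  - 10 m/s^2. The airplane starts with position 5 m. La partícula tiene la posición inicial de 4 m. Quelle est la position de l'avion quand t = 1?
Nous devons intégrer notre équation de l'accélération a(t) = -60·t^2 + 24·t - 10 2 fois. En prenant ∫a(t)dt et en appliquant v(0) = 2, nous trouvons v(t) = -20·t^3 + 12·t^2 - 10·t + 2. La primitive de la vitesse est la position. En utilisant x(0) = 5, nous obtenons x(t) = -5·t^4 + 4·t^3 - 5·t^2 + 2·t + 5. De l'équation de la position x(t) = -5·t^4 + 4·t^3 - 5·t^2 + 2·t + 5, nous substituons t = 1 pour obtenir x = 1.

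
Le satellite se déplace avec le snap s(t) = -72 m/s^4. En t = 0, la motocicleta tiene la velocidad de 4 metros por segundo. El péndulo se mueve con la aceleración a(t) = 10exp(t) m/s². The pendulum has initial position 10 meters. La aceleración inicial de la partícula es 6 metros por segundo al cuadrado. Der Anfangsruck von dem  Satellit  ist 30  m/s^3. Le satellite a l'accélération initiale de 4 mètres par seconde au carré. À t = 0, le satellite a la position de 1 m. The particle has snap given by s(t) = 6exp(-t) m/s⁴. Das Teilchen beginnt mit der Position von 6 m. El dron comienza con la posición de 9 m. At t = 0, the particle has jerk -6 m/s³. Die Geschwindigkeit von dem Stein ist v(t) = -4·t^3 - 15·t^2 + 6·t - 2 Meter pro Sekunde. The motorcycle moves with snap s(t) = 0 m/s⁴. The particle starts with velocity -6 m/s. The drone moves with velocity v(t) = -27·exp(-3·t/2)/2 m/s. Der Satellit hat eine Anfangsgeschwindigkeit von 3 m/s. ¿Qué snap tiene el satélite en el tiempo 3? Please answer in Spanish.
De la ecuación del snap s(t) = -72, sustituimos t = 3 para obtener s = -72.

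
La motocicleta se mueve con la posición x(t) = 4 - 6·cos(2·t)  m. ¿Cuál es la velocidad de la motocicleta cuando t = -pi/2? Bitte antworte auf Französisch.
En partant de la position x(t) = 4 - 6·cos(2·t), nous prenons 1 dérivée. En prenant d/dt de x(t), nous trouvons v(t) = 12·sin(2·t). De l'équation de la vitesse v(t) = 12·sin(2·t), nous substituons t = -pi/2 pour obtenir v = 0.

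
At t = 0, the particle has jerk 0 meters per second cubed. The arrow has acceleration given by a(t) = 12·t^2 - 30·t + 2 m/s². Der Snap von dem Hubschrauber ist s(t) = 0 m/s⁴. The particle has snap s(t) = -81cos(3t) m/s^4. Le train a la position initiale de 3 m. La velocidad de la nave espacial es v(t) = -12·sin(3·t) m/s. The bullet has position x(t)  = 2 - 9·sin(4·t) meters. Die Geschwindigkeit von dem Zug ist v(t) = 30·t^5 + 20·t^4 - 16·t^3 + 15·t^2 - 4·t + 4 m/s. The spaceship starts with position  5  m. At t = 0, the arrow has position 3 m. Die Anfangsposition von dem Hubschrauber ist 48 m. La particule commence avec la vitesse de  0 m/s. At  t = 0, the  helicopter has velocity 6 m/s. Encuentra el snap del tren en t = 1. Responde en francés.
En partant de la vitesse v(t) = 30·t^5 + 20·t^4 - 16·t^3 + 15·t^2 - 4·t + 4, nous prenons 3 dérivées. La dérivée de la vitesse donne l'accélération: a(t) = 150·t^4 + 80·t^3 - 48·t^2 + 30·t - 4. La dérivée de l'accélération donne le jerk: j(t) = 600·t^3 + 240·t^2 - 96·t + 30. La dérivée du jerk donne le snap: s(t) = 1800·t^2 + 480·t - 96. En utilisant s(t) = 1800·t^2 + 480·t - 96 et en substituant t = 1, nous trouvons s = 2184.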